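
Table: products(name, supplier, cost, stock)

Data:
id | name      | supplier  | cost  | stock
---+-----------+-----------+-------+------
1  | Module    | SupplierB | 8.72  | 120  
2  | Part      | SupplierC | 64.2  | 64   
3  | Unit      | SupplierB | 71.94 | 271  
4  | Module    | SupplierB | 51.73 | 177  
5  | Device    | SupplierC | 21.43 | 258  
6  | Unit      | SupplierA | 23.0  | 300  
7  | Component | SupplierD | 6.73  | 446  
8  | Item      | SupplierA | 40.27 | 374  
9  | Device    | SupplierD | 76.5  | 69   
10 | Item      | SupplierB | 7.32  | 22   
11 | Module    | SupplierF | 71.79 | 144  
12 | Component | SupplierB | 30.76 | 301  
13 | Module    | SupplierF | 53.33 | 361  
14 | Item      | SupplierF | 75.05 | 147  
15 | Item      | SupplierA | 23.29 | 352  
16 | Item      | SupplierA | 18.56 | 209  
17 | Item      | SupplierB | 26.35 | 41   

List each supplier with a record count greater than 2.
SELECT supplier, COUNT(*) as cnt
FROM products
GROUP BY supplier
HAVING COUNT(*) > 2

Result:
  SupplierA: 4
  SupplierB: 6
  SupplierF: 3

Note: HAVING filters groups after aggregation, WHERE filters rows before.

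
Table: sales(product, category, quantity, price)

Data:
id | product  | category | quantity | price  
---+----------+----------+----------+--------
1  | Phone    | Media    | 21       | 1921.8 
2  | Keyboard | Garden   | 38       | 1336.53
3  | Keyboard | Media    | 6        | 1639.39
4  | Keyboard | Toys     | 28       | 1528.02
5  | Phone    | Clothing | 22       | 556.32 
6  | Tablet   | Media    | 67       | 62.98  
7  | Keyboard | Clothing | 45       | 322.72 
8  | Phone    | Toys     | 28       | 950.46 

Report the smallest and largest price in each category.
SELECT category, MIN(price), MAX(price)
FROM sales
GROUP BY category

Result:
  Clothing: min=322.72, max=556.32
  Garden: min=1336.53, max=1336.53
  Media: min=62.98, max=1921.80
  Toys: min=950.46, max=1528.02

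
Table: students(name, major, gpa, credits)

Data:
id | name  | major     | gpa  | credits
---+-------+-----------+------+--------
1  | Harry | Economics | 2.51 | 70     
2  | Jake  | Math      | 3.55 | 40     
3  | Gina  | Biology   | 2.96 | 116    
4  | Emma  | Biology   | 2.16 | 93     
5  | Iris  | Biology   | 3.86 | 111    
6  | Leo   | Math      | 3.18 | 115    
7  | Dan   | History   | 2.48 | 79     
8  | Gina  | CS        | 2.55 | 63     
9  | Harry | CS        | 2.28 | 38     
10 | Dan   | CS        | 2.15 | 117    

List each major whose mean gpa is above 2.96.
SELECT major, AVG(gpa)
FROM students
GROUP BY major
HAVING AVG(gpa) > 2.96

Result:
  Biology: avg=2.99
  Math: avg=3.37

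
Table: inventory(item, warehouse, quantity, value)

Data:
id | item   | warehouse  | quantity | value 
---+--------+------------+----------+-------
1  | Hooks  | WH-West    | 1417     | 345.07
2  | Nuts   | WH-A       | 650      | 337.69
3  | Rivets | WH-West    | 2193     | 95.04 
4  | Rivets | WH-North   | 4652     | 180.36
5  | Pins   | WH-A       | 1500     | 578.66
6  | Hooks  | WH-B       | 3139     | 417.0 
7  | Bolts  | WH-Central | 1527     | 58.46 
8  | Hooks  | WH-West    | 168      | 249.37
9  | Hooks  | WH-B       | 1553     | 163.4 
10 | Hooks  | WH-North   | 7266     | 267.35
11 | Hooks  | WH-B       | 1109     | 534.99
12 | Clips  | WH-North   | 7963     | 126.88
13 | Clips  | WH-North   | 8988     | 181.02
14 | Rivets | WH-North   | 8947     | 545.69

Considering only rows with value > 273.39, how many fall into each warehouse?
SELECT warehouse, COUNT(*)
FROM inventory
WHERE value > 273.39
GROUP BY warehouse

Note: WHERE filters rows before grouping.

Result:
  WH-A: 2
  WH-B: 2
  WH-North: 1
  WH-West: 1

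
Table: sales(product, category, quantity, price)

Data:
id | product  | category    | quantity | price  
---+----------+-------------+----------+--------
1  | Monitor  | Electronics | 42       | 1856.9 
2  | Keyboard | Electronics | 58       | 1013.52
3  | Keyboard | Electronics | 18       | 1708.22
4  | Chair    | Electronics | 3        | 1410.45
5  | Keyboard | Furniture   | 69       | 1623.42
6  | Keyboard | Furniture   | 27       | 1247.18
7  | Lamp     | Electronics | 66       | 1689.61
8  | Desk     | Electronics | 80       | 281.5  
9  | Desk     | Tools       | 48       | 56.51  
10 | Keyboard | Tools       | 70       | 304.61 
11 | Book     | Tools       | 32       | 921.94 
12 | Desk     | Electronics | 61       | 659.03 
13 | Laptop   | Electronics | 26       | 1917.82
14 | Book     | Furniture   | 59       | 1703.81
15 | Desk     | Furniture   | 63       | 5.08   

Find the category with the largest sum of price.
SELECT category, SUM(price) as val
FROM sales
GROUP BY category
ORDER BY val DESC
LIMIT 1

Result: Electronics with sum(price) = 10537.05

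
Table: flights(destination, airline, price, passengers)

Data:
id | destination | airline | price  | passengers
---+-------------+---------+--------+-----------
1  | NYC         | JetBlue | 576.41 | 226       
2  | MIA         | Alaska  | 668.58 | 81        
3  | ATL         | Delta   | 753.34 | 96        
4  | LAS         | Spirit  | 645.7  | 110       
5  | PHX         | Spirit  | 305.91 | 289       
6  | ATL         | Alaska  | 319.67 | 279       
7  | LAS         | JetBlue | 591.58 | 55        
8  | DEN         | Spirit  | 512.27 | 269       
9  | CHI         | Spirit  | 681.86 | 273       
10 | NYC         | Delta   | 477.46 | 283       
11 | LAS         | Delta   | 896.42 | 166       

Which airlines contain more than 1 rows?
SELECT airline, COUNT(*) as cnt
FROM flights
GROUP BY airline
HAVING COUNT(*) > 1

Result:
  Alaska: 2
  Delta: 3
  JetBlue: 2
  Spirit: 4

Note: HAVING filters groups after aggregation, WHERE filters rows before.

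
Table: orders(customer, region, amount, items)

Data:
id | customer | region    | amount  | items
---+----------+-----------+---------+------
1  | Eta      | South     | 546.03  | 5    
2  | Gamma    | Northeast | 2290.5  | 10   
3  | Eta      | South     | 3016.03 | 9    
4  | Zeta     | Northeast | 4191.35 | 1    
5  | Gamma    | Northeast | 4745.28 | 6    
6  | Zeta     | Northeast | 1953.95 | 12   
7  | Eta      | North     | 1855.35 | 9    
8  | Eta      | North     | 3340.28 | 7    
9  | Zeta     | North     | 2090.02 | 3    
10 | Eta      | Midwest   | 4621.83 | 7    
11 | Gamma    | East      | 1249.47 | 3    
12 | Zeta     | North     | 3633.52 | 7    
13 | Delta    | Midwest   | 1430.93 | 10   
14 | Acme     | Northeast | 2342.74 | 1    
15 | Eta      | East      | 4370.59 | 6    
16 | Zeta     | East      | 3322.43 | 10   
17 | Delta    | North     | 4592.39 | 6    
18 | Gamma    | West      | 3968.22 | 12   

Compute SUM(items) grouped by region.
SELECT region, SUM(items) as result
FROM orders
GROUP BY region

Result:
  East: 19
  Midwest: 17
  North: 32
  Northeast: 30
  South: 14
  West: 12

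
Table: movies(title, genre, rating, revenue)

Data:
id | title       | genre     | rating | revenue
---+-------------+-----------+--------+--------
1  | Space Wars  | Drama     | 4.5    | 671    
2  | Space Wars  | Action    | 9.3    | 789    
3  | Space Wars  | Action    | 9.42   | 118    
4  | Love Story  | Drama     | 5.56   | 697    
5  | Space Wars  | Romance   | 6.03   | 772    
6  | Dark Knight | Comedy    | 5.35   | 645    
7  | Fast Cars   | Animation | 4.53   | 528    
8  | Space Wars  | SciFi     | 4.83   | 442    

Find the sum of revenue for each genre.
SELECT genre, SUM(revenue) as result
FROM movies
GROUP BY genre

Result:
  Action: 907
  Animation: 528
  Comedy: 645
  Drama: 1368
  Romance: 772
  SciFi: 442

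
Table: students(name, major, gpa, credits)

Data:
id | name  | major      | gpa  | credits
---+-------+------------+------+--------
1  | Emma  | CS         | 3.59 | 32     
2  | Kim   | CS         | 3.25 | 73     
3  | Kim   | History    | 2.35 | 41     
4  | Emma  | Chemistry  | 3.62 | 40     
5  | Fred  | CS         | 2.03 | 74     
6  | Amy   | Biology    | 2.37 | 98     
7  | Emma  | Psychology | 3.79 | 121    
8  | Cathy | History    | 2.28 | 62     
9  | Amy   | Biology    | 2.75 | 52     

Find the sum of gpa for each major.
SELECT major, SUM(gpa) as result
FROM students
GROUP BY major

Result:
  Biology: 5.12
  CS: 8.87
  Chemistry: 3.62
  History: 4.63
  Psychology: 3.79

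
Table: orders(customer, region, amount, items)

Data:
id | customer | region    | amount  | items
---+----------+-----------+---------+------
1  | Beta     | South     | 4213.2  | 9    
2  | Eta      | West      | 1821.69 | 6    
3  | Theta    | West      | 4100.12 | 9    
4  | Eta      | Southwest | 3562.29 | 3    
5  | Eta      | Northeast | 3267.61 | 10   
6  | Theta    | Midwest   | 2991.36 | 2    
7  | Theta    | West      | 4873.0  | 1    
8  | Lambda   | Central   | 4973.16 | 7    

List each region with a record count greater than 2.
SELECT region, COUNT(*) as cnt
FROM orders
GROUP BY region
HAVING COUNT(*) > 2

Result:
  West: 3

Note: HAVING filters groups after aggregation, WHERE filters rows before.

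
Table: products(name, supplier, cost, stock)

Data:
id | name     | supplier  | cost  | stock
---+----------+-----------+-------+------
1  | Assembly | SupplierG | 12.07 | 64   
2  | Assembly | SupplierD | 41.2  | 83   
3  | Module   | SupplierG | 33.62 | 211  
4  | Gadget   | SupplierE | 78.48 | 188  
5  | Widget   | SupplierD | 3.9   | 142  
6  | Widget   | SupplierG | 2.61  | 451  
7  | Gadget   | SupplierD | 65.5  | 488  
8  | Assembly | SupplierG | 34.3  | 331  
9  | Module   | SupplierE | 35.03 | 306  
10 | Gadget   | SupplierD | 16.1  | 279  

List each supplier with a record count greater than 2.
SELECT supplier, COUNT(*) as cnt
FROM products
GROUP BY supplier
HAVING COUNT(*) > 2

Result:
  SupplierD: 4
  SupplierG: 4

Note: HAVING filters groups after aggregation, WHERE filters rows before.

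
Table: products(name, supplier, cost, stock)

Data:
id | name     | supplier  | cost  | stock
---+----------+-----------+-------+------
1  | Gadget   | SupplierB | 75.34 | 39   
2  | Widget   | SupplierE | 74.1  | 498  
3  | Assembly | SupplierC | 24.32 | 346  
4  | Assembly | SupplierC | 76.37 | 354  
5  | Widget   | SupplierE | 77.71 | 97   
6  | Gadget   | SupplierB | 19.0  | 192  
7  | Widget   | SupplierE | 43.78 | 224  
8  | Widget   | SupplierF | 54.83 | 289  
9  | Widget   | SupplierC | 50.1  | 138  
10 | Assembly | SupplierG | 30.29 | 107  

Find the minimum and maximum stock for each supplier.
SELECT supplier, MIN(stock), MAX(stock)
FROM products
GROUP BY supplier

Result:
  SupplierB: min=39, max=192
  SupplierC: min=138, max=354
  SupplierE: min=97, max=498
  SupplierF: min=289, max=289
  SupplierG: min=107, max=107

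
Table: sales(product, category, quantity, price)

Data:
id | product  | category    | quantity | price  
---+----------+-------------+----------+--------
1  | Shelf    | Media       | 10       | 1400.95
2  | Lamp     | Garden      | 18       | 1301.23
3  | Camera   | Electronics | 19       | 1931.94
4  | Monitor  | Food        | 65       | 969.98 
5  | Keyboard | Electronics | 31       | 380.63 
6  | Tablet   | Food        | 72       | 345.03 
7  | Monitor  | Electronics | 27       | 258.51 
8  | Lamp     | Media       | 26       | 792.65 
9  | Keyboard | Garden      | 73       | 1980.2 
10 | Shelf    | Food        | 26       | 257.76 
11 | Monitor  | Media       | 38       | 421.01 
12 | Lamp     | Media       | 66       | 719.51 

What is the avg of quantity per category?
SELECT category, AVG(quantity) as result
FROM sales
GROUP BY category

Result:
  Electronics: 25.67
  Food: 54.33
  Garden: 45.50
  Media: 35.00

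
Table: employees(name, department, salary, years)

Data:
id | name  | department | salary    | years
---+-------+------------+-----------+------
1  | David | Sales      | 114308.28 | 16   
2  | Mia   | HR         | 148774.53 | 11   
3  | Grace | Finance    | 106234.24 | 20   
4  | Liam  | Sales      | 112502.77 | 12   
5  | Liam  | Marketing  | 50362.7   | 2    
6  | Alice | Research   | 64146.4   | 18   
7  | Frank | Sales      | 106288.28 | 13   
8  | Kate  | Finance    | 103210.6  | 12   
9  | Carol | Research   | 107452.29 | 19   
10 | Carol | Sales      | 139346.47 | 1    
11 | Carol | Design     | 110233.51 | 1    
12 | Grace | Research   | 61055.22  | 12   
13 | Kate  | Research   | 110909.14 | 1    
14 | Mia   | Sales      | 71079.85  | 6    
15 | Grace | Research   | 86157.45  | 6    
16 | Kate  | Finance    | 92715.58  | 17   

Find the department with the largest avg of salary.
SELECT department, AVG(salary) as val
FROM employees
GROUP BY department
ORDER BY val DESC
LIMIT 1

Result: HR with avg(salary) = 148774.53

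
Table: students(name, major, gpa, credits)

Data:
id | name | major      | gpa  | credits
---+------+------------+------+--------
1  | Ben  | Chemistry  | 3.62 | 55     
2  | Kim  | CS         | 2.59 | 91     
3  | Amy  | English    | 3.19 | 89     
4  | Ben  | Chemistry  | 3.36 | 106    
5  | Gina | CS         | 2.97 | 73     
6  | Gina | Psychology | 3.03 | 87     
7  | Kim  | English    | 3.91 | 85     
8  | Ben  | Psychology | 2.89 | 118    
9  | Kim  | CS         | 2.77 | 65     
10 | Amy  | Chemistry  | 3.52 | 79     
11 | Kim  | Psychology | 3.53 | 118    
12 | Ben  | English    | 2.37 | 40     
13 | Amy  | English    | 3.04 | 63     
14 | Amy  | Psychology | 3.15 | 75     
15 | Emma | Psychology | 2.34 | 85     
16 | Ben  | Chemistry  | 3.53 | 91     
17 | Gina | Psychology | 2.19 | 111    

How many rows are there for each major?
SELECT major, COUNT(*) as count
FROM students
GROUP BY major

Result:
  CS: 3
  Chemistry: 4
  English: 4
  Psychology: 6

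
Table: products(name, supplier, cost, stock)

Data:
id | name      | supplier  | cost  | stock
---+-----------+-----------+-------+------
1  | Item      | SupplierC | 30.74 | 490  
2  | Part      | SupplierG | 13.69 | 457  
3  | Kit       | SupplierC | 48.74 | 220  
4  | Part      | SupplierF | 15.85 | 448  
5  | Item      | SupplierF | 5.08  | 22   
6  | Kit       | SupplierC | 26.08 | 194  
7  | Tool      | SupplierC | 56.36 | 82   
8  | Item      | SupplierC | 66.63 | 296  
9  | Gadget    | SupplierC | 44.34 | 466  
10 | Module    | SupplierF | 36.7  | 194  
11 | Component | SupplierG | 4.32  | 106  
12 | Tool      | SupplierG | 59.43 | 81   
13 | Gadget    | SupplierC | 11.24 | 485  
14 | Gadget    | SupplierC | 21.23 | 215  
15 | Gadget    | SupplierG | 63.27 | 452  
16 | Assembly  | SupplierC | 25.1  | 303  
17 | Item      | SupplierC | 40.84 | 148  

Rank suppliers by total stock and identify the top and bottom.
SELECT supplier, SUM(stock)
FROM products
GROUP BY supplier
ORDER BY SUM(stock)

All groups:
  SupplierF: 664
  SupplierG: 1096
  SupplierC: 2899

Highest: SupplierC (2899)
Lowest: SupplierF (664)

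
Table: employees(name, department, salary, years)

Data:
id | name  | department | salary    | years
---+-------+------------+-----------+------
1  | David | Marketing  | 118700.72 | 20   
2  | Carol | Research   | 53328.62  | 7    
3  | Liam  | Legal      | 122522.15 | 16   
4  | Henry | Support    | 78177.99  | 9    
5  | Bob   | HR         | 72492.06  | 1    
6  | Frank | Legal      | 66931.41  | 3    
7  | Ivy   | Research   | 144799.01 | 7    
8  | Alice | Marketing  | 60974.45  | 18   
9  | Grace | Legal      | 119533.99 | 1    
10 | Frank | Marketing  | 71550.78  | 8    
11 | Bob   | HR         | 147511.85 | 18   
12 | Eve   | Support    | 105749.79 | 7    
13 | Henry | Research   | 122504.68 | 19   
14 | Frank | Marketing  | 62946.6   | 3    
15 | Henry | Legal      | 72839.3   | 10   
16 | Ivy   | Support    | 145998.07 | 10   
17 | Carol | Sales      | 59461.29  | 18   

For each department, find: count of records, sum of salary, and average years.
SELECT department,
       COUNT(*) as cnt,
       SUM(salary) as total_salary,
       AVG(years) as avg_years
FROM employees
GROUP BY department

Result:
  HR: 2 records, 220003.91 total salary, 9.50 avg years
  Legal: 4 records, 381826.85 total salary, 7.50 avg years
  Marketing: 4 records, 314172.55 total salary, 12.25 avg years
  Research: 3 records, 320632.31 total salary, 11.00 avg years
  Sales: 1 records, 59461.29 total salary, 18.00 avg years
  Support: 3 records, 329925.85 total salary, 8.67 avg years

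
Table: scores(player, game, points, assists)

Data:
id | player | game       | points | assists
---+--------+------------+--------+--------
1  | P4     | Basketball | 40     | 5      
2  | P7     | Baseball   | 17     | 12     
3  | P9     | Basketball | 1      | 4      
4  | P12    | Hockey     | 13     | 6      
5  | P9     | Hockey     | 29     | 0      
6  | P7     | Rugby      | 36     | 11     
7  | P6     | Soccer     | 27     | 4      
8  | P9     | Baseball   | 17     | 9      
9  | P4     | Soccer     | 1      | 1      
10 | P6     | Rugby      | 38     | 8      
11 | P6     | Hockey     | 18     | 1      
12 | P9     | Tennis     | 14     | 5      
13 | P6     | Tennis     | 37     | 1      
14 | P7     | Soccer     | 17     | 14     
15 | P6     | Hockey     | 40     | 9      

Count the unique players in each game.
SELECT game, COUNT(DISTINCT player)
FROM scores
GROUP BY game

Result:
  Baseball: 2 distinct
  Basketball: 2 distinct
  Hockey: 3 distinct
  Rugby: 2 distinct
  Soccer: 3 distinct
  Tennis: 2 distinct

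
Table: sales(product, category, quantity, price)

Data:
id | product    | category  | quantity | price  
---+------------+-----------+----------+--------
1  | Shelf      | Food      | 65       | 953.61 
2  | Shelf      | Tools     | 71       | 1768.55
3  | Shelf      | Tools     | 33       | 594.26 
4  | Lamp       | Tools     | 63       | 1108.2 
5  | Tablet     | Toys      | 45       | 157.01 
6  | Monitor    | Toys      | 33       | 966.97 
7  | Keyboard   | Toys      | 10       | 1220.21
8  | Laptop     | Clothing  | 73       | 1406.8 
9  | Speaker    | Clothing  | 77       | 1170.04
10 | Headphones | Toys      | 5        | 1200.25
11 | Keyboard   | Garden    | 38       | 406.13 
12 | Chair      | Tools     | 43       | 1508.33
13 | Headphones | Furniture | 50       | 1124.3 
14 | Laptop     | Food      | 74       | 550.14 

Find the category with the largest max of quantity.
SELECT category, MAX(quantity) as val
FROM sales
GROUP BY category
ORDER BY val DESC
LIMIT 1

Result: Clothing with max(quantity) = 77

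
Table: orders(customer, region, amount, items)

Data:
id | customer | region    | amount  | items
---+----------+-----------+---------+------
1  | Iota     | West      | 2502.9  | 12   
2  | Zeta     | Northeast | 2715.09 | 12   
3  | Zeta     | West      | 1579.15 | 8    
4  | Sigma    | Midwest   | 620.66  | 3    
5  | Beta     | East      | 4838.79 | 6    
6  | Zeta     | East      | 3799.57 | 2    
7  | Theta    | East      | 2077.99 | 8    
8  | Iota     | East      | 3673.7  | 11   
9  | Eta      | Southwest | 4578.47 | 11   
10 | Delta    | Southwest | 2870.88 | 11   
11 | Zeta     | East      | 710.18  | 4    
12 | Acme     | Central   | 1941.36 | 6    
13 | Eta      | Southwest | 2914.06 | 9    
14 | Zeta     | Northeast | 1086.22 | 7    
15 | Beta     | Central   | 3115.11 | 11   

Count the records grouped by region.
SELECT region, COUNT(*) as count
FROM orders
GROUP BY region

Result:
  Central: 2
  East: 5
  Midwest: 1
  Northeast: 2
  Southwest: 3
  West: 2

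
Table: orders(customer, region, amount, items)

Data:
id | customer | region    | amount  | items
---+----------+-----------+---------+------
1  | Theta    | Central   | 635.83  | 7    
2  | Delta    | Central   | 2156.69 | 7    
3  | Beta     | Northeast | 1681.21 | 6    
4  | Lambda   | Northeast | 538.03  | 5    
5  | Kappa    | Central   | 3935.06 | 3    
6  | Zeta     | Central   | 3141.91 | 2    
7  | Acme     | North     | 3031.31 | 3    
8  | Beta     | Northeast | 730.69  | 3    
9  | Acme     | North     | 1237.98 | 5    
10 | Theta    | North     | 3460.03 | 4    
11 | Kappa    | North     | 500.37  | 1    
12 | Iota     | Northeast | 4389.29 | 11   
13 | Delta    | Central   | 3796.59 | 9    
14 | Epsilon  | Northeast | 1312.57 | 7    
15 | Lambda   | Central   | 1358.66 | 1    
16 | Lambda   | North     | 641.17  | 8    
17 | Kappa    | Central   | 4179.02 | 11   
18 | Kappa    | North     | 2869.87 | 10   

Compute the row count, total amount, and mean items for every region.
SELECT region,
       COUNT(*) as cnt,
       SUM(amount) as total_amount,
       AVG(items) as avg_items
FROM orders
GROUP BY region

Result:
  Central: 7 records, 19203.76 total amount, 5.71 avg items
  North: 6 records, 11740.73 total amount, 5.17 avg items
  Northeast: 5 records, 8651.79 total amount, 6.40 avg items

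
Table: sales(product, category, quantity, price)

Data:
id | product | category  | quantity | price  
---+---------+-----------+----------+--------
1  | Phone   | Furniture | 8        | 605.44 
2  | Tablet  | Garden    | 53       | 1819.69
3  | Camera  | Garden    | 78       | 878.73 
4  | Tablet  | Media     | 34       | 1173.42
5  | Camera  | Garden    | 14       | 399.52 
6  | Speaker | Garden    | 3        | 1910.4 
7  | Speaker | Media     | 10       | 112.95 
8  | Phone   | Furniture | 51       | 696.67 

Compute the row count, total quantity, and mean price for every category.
SELECT category,
       COUNT(*) as cnt,
       SUM(quantity) as total_quantity,
       AVG(price) as avg_price
FROM sales
GROUP BY category

Result:
  Furniture: 2 records, 59 total quantity, 651.06 avg price
  Garden: 4 records, 148 total quantity, 1252.09 avg price
  Media: 2 records, 44 total quantity, 643.19 avg price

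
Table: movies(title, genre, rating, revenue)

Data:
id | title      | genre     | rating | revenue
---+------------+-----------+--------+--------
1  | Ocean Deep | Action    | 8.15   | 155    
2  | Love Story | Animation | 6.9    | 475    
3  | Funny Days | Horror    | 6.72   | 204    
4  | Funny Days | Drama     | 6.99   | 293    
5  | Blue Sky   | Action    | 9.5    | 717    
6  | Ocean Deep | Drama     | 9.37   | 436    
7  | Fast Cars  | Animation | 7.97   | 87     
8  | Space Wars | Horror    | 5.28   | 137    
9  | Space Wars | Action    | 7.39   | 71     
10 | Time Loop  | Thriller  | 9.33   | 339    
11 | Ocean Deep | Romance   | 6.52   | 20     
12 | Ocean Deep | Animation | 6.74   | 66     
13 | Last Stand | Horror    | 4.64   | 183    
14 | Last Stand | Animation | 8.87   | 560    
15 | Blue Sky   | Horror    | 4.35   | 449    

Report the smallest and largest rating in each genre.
SELECT genre, MIN(rating), MAX(rating)
FROM movies
GROUP BY genre

Result:
  Action: min=7.39, max=9.50
  Animation: min=6.74, max=8.87
  Drama: min=6.99, max=9.37
  Horror: min=4.35, max=6.72
  Romance: min=6.52, max=6.52
  Thriller: min=9.33, max=9.33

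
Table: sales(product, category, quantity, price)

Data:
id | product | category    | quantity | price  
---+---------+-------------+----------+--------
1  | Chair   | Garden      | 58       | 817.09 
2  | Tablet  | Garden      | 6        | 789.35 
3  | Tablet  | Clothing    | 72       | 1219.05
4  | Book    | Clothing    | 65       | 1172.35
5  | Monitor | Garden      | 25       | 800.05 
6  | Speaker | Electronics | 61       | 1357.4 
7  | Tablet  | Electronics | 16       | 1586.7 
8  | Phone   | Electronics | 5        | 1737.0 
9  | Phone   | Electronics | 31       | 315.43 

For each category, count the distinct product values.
SELECT category, COUNT(DISTINCT product)
FROM sales
GROUP BY category

Result:
  Clothing: 2 distinct
  Electronics: 3 distinct
  Garden: 3 distinct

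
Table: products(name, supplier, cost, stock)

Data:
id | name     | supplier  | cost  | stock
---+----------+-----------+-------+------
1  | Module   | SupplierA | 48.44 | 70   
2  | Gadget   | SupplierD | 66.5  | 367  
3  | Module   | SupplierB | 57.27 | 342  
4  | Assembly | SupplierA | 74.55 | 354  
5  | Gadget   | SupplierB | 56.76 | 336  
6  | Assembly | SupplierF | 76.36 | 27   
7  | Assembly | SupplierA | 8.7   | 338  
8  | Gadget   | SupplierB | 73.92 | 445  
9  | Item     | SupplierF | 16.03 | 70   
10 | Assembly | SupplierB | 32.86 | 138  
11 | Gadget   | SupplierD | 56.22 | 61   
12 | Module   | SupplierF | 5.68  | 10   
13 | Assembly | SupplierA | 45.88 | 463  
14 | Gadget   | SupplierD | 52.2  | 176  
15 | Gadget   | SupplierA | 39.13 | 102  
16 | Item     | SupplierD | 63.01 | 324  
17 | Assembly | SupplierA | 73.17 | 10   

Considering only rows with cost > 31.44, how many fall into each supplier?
SELECT supplier, COUNT(*)
FROM products
WHERE cost > 31.44
GROUP BY supplier

Note: WHERE filters rows before grouping.

Result:
  SupplierA: 5
  SupplierB: 4
  SupplierD: 4
  SupplierF: 1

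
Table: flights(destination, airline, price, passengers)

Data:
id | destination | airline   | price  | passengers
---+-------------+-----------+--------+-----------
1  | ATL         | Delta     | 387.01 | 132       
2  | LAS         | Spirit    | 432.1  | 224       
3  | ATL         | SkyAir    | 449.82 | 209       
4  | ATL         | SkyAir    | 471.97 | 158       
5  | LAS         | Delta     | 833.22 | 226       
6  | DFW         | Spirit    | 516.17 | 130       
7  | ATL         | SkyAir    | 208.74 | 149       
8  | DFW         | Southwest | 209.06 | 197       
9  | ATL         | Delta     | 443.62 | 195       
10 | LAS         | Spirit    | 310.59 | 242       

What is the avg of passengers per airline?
SELECT airline, AVG(passengers) as result
FROM flights
GROUP BY airline

Result:
  Delta: 184.33
  SkyAir: 172.00
  Southwest: 197.00
  Spirit: 198.67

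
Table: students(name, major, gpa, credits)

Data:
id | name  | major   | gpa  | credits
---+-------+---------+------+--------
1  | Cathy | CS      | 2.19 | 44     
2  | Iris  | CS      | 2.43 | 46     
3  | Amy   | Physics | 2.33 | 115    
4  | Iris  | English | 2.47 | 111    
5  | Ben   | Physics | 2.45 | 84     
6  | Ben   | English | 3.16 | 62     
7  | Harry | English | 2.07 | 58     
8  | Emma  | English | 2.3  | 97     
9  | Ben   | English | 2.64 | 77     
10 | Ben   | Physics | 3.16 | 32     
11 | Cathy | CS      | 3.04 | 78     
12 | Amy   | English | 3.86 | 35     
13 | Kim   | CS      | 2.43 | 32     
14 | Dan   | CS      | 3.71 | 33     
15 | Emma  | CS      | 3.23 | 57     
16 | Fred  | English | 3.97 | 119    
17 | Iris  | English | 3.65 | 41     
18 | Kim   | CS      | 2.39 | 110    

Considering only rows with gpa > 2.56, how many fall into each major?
SELECT major, COUNT(*)
FROM students
WHERE gpa > 2.56
GROUP BY major

Note: WHERE filters rows before grouping.

Result:
  CS: 3
  English: 5
  Physics: 1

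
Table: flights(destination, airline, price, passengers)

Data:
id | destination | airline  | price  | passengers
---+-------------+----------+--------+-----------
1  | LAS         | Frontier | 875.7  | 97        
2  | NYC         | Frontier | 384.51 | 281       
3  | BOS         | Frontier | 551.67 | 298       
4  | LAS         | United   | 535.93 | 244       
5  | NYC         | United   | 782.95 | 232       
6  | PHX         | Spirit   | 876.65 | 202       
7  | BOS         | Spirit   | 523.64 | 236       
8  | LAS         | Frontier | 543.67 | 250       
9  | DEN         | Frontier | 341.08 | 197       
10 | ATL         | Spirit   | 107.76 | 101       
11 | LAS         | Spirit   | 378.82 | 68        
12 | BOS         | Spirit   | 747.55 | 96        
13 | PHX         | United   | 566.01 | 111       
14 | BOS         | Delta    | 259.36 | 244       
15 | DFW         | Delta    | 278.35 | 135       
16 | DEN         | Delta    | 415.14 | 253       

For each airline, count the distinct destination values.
SELECT airline, COUNT(DISTINCT destination)
FROM flights
GROUP BY airline

Result:
  Delta: 3 distinct
  Frontier: 4 distinct
  Spirit: 4 distinct
  United: 3 distinct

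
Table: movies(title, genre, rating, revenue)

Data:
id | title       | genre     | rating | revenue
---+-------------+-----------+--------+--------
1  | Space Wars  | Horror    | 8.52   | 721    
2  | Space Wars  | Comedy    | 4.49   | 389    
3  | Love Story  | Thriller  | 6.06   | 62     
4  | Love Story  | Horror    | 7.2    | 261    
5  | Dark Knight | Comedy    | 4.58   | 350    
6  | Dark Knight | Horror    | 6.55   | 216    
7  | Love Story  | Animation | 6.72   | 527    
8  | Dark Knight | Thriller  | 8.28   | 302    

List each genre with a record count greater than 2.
SELECT genre, COUNT(*) as cnt
FROM movies
GROUP BY genre
HAVING COUNT(*) > 2

Result:
  Horror: 3

Note: HAVING filters groups after aggregation, WHERE filters rows before.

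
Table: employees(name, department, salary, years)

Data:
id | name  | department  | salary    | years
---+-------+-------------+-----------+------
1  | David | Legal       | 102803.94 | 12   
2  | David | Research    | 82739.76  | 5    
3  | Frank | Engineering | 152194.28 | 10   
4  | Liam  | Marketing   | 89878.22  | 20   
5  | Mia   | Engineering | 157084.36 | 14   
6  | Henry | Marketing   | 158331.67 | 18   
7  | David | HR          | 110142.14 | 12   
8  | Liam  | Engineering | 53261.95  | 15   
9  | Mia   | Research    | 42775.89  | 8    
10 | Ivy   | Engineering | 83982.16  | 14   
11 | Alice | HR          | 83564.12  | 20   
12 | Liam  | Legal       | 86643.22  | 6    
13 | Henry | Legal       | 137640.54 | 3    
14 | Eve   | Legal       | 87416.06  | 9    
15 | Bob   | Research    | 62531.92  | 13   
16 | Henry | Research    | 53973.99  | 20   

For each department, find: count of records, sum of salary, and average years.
SELECT department,
       COUNT(*) as cnt,
       SUM(salary) as total_salary,
       AVG(years) as avg_years
FROM employees
GROUP BY department

Result:
  Engineering: 4 records, 446522.75 total salary, 13.25 avg years
  HR: 2 records, 193706.26 total salary, 16.00 avg years
  Legal: 4 records, 414503.76 total salary, 7.50 avg years
  Marketing: 2 records, 248209.89 total salary, 19.00 avg years
  Research: 4 records, 242021.56 total salary, 11.50 avg years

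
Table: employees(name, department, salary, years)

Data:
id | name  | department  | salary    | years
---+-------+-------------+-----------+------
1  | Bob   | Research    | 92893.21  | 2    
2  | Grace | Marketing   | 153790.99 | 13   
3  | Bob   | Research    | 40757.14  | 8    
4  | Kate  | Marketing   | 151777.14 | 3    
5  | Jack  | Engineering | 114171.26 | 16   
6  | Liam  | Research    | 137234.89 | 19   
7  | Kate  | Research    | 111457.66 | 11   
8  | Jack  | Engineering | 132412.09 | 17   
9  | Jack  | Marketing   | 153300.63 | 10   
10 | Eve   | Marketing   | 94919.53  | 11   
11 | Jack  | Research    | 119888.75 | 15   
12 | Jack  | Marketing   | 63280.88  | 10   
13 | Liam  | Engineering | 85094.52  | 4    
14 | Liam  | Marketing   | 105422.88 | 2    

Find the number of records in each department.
SELECT department, COUNT(*) as count
FROM employees
GROUP BY department

Result:
  Engineering: 3
  Marketing: 6
  Research: 5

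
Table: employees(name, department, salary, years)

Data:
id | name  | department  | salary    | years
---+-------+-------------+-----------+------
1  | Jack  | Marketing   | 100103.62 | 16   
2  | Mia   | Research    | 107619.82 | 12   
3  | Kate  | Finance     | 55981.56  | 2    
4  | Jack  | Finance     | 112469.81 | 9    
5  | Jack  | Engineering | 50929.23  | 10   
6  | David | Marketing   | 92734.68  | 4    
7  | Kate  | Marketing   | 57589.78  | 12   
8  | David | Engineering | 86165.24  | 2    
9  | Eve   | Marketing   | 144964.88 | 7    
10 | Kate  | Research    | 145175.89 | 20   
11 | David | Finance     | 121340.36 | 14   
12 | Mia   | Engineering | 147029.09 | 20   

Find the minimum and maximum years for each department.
SELECT department, MIN(years), MAX(years)
FROM employees
GROUP BY department

Result:
  Engineering: min=2, max=20
  Finance: min=2, max=14
  Marketing: min=4, max=16
  Research: min=12, max=20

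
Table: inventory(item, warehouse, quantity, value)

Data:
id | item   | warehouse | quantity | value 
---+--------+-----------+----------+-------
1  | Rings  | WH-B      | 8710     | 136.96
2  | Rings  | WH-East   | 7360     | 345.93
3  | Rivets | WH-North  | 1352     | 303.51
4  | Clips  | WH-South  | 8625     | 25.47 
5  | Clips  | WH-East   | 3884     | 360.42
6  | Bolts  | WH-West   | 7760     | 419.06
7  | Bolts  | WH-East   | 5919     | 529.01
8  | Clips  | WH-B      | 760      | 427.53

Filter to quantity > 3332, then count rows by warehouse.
SELECT warehouse, COUNT(*)
FROM inventory
WHERE quantity > 3332
GROUP BY warehouse

Note: WHERE filters rows before grouping.

Result:
  WH-B: 1
  WH-East: 3
  WH-South: 1
  WH-West: 1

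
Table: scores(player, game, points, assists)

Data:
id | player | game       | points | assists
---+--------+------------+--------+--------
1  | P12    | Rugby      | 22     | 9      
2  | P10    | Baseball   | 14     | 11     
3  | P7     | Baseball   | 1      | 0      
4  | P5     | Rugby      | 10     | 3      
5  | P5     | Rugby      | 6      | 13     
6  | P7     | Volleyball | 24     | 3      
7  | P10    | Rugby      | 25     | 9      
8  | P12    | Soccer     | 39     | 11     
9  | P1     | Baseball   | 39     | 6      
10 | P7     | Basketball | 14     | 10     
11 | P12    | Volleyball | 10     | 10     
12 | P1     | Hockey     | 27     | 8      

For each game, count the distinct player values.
SELECT game, COUNT(DISTINCT player)
FROM scores
GROUP BY game

Result:
  Baseball: 3 distinct
  Basketball: 1 distinct
  Hockey: 1 distinct
  Rugby: 3 distinct
  Soccer: 1 distinct
  Volleyball: 2 distinct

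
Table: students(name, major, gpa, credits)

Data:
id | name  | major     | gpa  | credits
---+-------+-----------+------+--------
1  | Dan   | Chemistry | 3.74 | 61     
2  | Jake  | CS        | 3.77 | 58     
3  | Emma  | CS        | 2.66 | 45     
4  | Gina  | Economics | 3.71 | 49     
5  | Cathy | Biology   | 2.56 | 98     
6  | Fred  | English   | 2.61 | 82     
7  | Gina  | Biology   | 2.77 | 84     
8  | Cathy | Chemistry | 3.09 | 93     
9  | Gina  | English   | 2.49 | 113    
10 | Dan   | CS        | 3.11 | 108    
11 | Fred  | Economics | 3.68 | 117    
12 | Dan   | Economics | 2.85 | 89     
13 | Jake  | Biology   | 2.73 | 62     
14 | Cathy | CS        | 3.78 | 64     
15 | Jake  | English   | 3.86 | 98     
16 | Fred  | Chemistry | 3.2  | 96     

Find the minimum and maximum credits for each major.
SELECT major, MIN(credits), MAX(credits)
FROM students
GROUP BY major

Result:
  Biology: min=62, max=98
  CS: min=45, max=108
  Chemistry: min=61, max=96
  Economics: min=49, max=117
  English: min=82, max=113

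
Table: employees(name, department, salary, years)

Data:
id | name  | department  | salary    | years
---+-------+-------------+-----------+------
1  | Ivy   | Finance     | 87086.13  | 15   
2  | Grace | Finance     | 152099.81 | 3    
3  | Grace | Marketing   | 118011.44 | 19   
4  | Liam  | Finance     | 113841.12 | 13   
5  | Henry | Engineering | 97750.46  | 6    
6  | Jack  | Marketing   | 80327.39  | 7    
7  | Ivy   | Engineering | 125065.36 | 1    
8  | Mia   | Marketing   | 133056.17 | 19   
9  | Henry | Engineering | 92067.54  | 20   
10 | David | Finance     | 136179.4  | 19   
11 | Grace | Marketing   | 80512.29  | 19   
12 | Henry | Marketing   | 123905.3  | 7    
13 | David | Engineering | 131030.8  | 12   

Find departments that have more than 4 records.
SELECT department, COUNT(*) as cnt
FROM employees
GROUP BY department
HAVING COUNT(*) > 4

Result:
  Marketing: 5

Note: HAVING filters groups after aggregation, WHERE filters rows before.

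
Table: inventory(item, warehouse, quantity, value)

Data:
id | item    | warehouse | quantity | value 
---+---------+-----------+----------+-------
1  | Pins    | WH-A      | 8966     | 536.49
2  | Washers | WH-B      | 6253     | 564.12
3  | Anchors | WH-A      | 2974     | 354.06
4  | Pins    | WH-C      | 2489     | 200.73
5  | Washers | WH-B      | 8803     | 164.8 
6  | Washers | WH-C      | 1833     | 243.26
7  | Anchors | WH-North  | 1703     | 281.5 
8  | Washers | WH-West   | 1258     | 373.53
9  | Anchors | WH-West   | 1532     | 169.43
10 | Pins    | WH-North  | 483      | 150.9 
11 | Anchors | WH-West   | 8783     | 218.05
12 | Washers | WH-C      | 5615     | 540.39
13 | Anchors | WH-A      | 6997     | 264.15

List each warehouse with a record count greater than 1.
SELECT warehouse, COUNT(*) as cnt
FROM inventory
GROUP BY warehouse
HAVING COUNT(*) > 1

Result:
  WH-A: 3
  WH-B: 2
  WH-C: 3
  WH-North: 2
  WH-West: 3

Note: HAVING filters groups after aggregation, WHERE filters rows before.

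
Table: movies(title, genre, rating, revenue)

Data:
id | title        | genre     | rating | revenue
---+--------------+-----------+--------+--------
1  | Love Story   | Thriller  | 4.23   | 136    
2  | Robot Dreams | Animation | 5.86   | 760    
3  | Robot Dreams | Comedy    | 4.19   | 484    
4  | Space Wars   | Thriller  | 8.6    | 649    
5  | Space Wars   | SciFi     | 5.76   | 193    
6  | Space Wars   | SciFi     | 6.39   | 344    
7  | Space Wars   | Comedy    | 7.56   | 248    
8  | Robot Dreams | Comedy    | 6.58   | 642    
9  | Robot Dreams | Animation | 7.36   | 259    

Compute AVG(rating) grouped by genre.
SELECT genre, AVG(rating) as result
FROM movies
GROUP BY genre

Result:
  Animation: 6.61
  Comedy: 6.11
  SciFi: 6.08
  Thriller: 6.42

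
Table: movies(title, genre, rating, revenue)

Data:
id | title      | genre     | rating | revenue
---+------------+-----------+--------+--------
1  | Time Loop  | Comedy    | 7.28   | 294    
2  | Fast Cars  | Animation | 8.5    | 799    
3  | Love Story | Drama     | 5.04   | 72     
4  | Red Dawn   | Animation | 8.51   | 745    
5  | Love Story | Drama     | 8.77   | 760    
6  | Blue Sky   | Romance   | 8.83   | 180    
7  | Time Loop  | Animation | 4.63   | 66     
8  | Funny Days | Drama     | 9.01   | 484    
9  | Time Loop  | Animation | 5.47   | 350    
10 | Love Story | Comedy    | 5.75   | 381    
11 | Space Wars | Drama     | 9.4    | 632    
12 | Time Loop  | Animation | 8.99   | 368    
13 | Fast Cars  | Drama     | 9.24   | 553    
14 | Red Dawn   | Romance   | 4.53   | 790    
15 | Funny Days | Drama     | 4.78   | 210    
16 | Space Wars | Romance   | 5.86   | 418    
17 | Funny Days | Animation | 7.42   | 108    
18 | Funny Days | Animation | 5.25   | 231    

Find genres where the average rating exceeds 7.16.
SELECT genre, AVG(rating)
FROM movies
GROUP BY genre
HAVING AVG(rating) > 7.16

Result:
  Drama: avg=7.71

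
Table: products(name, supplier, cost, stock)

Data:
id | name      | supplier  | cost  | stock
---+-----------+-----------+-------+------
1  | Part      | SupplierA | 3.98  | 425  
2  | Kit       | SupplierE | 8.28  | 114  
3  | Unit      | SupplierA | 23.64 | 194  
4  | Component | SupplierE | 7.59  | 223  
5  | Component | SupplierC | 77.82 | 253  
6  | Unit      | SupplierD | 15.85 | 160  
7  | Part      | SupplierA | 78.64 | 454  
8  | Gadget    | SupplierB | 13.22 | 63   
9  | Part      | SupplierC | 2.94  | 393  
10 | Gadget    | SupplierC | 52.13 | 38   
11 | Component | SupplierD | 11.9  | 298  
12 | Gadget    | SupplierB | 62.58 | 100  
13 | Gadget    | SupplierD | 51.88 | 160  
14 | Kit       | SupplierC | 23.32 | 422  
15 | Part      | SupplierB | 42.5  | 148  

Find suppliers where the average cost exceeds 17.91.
SELECT supplier, AVG(cost)
FROM products
GROUP BY supplier
HAVING AVG(cost) > 17.91

Result:
  SupplierA: avg=35.42
  SupplierB: avg=39.43
  SupplierC: avg=39.05
  SupplierD: avg=26.54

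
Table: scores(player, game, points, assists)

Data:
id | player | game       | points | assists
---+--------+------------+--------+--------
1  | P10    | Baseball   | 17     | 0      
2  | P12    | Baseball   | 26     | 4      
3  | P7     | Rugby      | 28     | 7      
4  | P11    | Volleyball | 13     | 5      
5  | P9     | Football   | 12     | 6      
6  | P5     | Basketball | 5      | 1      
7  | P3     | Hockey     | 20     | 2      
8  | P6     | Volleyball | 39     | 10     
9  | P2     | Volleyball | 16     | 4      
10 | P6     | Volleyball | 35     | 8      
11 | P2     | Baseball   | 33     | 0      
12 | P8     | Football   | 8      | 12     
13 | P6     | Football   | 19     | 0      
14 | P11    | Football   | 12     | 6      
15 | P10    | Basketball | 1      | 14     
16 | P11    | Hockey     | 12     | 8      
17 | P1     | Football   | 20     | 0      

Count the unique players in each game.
SELECT game, COUNT(DISTINCT player)
FROM scores
GROUP BY game

Result:
  Baseball: 3 distinct
  Basketball: 2 distinct
  Football: 5 distinct
  Hockey: 2 distinct
  Rugby: 1 distinct
  Volleyball: 3 distinct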